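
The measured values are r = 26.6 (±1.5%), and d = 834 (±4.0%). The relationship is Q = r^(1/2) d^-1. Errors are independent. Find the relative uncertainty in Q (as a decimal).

0.0407

Since Q is a product/quotient, work with relative uncertainties:
  (½·δr/r)² = (0.5×0.0150)² = 5.62e-05;  (-1·δd/d)² = (-1×0.0400)² = 0.00160
δQ/Q = √(0.00166) = 0.0407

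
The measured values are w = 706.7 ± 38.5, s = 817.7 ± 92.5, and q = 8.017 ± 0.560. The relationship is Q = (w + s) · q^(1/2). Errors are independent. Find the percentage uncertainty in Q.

7.44%

Let u = w + s = 1524. δu = √(δw² + δs²) = √(1480 + 8560) = 100, so δu/u = 0.0657.
Q is then a monomial in u, q:
δQ/Q = √((δu/u)² + (½·δq/q)²) = √(0.00432 + 0.00122) = 0.0744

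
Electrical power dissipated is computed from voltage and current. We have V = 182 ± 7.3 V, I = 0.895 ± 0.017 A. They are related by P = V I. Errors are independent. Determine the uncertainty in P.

Each factor contributes (exponent × relative error)² to (δP/P)²:
  (1·δV/V)² = (1×0.0401)² = 0.00161;  (1·δI/I)² = (1×0.0190)² = 0.000361
δP/P = √(0.00197) = 0.0444
P = 163 W, so δP = 0.0444 × 163 = 7.23 W.

7.23 W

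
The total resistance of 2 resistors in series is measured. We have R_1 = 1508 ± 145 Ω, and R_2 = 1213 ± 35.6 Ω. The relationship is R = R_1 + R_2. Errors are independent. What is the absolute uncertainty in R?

149 Ω

Each term contributes (cᵢ δxᵢ)² to (δR)²:
  (δR_1)² = 21000;  (δR_2)² = 1270
δR = √(22300) = 149 Ω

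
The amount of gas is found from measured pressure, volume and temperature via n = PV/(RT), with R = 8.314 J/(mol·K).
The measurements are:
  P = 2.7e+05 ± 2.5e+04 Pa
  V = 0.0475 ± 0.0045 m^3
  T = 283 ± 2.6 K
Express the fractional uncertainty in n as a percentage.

13.3%

Since n is a product/quotient, work with relative uncertainties:
  (1·δP/P)² = (1×0.0926)² = 0.00857;  (1·δV/V)² = (1×0.0947)² = 0.00898;  (-1·δT/T)² = (-1×0.00919)² = 8.44e-05
δn/n = √(0.0176) = 0.133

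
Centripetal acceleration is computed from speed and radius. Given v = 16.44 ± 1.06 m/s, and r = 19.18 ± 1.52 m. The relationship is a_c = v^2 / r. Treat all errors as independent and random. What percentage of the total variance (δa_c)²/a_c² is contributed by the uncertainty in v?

(δa_c/a_c)² = (2·δv/v)² + (-1·δr/r)²
  v term: (2×0.0645)² = 0.0166
  r term: (-1×0.0792)² = 0.00628
Total = 0.0229. Share from v = 0.0166/0.0229 = 0.726.

72.6%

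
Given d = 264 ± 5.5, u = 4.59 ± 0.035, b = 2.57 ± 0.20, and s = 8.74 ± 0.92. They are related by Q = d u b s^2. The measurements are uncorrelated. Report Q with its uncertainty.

For a monomial Q ∝ d, u, b, s^2, fractional errors add in quadrature:
  (1·δd/d)² = (1×0.0208)² = 0.000434;  (1·δu/u)² = (1×0.00763)² = 5.81e-05;  (1·δb/b)² = (1×0.0778)² = 0.00606;  (2·δs/s)² = (2×0.105)² = 0.0443
δQ/Q = √(0.0509) = 0.226
Q = 2.38e+05, so δQ = 0.226 × 2.38e+05 = 53700.

(2.38 ± 0.537) × 10^5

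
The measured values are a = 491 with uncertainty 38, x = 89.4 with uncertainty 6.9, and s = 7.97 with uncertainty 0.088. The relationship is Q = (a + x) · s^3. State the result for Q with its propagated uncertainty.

(2.94 ± 0.218) × 10^5

Let u = a + x = 580. δu = √(δa² + δx²) = √(1440 + 47.6) = 38.6, so δu/u = 0.0665.
Q is then a monomial in u, s:
δQ/Q = √((δu/u)² + (3·δs/s)²) = √(0.00443 + 0.00110) = 0.0743
Q = 2.94e+05, so δQ = 0.0743 × 2.94e+05 = 21800.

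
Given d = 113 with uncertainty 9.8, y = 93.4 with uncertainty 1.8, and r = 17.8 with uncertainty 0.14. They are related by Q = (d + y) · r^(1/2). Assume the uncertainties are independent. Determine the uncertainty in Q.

42.2

Let u = d + y = 206. δu = √(δd² + δy²) = √(96.0 + 3.24) = 9.96, so δu/u = 0.0483.
Q is then a monomial in u, r:
δQ/Q = √((δu/u)² + (½·δr/r)²) = √(0.00233 + 1.55e-05) = 0.0484
Q = 871, so δQ = 0.0484 × 871 = 42.2.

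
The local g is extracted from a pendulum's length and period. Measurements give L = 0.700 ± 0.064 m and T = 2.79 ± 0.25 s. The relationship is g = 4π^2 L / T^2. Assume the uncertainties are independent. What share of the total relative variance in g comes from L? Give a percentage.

20.7%

(δg/g)² = (1·δL/L)² + (-2·δT/T)²
  L term: (1×0.0914)² = 0.00836
  T term: (-2×0.0896)² = 0.0321
Total = 0.0405. Share from L = 0.00836/0.0405 = 0.207.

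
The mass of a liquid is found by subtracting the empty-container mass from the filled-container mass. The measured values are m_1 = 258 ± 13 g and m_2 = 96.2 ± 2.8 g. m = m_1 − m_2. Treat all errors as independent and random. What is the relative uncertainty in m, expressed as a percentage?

8.22%

Each term contributes (cᵢ δxᵢ)² to (δm)²:
  (δm_1)² = 169;  (δm_2)² = 7.84
δm = √(177) = 13.3 g
m = 162 g, so δm/m = 13.3/162 = 0.0822.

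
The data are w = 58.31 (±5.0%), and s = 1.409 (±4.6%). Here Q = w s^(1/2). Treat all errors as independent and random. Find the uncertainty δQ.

3.81

Q is a product of powers, so relative uncertainties combine in quadrature:
  (1·δw/w)² = (1×0.0500)² = 0.00250;  (½·δs/s)² = (0.5×0.0460)² = 0.000529
δQ/Q = √(0.00303) = 0.0550
Q = 69.21, so δQ = 0.0550 × 69.21 = 3.81.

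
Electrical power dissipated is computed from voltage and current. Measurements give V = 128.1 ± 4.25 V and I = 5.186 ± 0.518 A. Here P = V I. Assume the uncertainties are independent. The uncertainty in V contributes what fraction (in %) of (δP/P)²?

9.94%

(δP/P)² = (1·δV/V)² + (1·δI/I)²
  V term: (1×0.0332)² = 0.00110
  I term: (1×0.0999)² = 0.00998
Total = 0.0111. Share from V = 0.00110/0.0111 = 0.0994.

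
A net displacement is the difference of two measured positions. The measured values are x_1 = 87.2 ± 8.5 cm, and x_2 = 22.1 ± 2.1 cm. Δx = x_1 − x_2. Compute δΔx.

Absolute uncertainties add in quadrature for a linear combination:
  (δx_1)² = 72.2;  (δx_2)² = 4.41
δΔx = √(76.7) = 8.76 cm

8.76 cm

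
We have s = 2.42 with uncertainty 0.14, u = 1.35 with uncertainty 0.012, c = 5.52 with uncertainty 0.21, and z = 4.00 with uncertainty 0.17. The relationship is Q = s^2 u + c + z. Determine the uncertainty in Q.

Let p = s^2·u = 7.91. δp/p = √((2·δs/s)² + (1·δu/u)²) = √(0.0134 + 7.9e-05) = 0.116, so δp = 0.917.
Q = p + c + z: δQ = √(δp² + δc² + δz²) = √(0.842 + 0.0441 + 0.0289) = 0.956

0.956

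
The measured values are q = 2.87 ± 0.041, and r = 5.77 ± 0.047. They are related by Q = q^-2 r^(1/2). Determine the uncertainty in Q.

0.00842

Relative error in a monomial: (δQ/Q)² = Σ (nᵢ · δxᵢ/xᵢ)².
  (-2·δq/q)² = (-2×0.0143)² = 0.000816;  (½·δr/r)² = (0.5×0.00815)² = 1.66e-05
δQ/Q = √(0.000833) = 0.0289
Q = 0.292, so δQ = 0.0289 × 0.292 = 0.00842.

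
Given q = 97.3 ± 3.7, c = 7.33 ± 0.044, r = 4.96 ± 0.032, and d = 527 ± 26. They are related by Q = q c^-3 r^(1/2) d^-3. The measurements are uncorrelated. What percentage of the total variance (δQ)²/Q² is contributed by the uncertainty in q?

(δQ/Q)² = (1·δq/q)² + (-3·δc/c)² + (½·δr/r)² + (-3·δd/d)²
  q term: (1×0.0380)² = 0.00145
  c term: (-3×0.00600)² = 0.000324
  r term: (0.5×0.00645)² = 1.04e-05
  d term: (-3×0.0493)² = 0.0219
Total = 0.0237. Share from q = 0.00145/0.0237 = 0.0610.

6.10%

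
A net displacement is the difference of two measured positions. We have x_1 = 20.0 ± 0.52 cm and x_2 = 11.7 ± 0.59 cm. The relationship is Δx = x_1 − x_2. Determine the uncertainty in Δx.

Δx is a linear combination, so absolute uncertainties add in quadrature:
  (δx_1)² = 0.270;  (δx_2)² = 0.348
δΔx = √(0.619) = 0.786 cm

0.786 cm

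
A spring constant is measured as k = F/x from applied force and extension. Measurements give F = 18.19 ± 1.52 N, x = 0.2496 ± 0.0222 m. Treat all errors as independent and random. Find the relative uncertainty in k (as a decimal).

0.122

Products/powers → add relative errors in quadrature, weighted by exponent:
  (1·δF/F)² = (1×0.0836)² = 0.00698;  (-1·δx/x)² = (-1×0.0889)² = 0.00791
δk/k = √(0.0149) = 0.122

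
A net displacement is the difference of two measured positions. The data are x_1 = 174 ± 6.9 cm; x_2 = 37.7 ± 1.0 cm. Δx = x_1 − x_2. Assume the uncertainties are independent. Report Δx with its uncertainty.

136 ± 6.97 cm

For a sum/difference, combine absolute errors in quadrature:
  (δx_1)² = 47.6;  (δx_2)² = 1.00
δΔx = √(48.6) = 6.97 cm
Δx = 136 cm.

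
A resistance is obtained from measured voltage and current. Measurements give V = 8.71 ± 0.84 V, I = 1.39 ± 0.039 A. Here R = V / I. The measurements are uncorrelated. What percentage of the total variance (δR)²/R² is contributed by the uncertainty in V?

(δR/R)² = (1·δV/V)² + (-1·δI/I)²
  V term: (1×0.0964)² = 0.00930
  I term: (-1×0.0281)² = 0.000787
Total = 0.0101. Share from V = 0.00930/0.0101 = 0.922.

92.2%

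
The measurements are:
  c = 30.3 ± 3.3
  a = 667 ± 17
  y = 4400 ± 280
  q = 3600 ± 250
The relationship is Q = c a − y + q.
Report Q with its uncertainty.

19400 ± 2290

Let p = c·a = 20200. δp/p = √((1·δc/c)² + (1·δa/a)²) = √(0.0119 + 0.000650) = 0.112, so δp = 2260.
Q = p − y + q: δQ = √(δp² + δy² + δq²) = √(5.11e+06 + 78400 + 62500) = 2290
Q = 19400.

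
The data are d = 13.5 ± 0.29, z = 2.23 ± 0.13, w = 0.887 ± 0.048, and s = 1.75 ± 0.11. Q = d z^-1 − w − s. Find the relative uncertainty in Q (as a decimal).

0.116

Let p = d·z^-1 = 6.05. δp/p = √((1·δd/d)² + (-1·δz/z)²) = √(0.000461 + 0.00340) = 0.0621, so δp = 0.376.
Q = p − w − s: δQ = √(δp² + δw² + δs²) = √(0.141 + 0.00230 + 0.0121) = 0.395
Q = 3.42, so δQ/Q = 0.395/3.42 = 0.116.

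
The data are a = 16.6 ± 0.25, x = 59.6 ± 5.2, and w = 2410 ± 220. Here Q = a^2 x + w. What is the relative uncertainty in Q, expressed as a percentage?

8.13%

Let p = a^2·x = 16400. δp/p = √((2·δa/a)² + (1·δx/x)²) = √(0.000907 + 0.00761) = 0.0923, so δp = 1520.
Q = p + w: δQ = √(δp² + δw²) = √(2.3e+06 + 48400) = 1530
Q = 18800, so δQ/Q = 1530/18800 = 0.0813.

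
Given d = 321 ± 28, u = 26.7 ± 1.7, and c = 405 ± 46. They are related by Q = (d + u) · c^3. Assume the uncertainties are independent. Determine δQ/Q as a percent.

Let w = d + u = 348. δw = √(δd² + δu²) = √(784 + 2.89) = 28.1, so δw/w = 0.0807.
Q is then a monomial in w, c:
δQ/Q = √((δw/w)² + (3·δc/c)²) = √(0.00651 + 0.116) = 0.350

35.0%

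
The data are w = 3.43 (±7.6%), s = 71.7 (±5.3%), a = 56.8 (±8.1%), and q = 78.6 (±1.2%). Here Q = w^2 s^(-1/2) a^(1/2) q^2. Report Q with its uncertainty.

64700 ± 10400

Since Q is a product/quotient, work with relative uncertainties:
  (2·δw/w)² = (2×0.0760)² = 0.0231;  (−½·δs/s)² = (-0.5×0.0530)² = 0.000702;  (½·δa/a)² = (0.5×0.0810)² = 0.00164;  (2·δq/q)² = (2×0.0120)² = 0.000576
δQ/Q = √(0.0260) = 0.161
Q = 64700, so δQ = 0.161 × 64700 = 10400.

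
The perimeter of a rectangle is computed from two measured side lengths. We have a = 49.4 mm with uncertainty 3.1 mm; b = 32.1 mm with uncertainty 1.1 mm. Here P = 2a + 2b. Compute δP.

Sums and differences: (δP)² = Σ (cᵢ δxᵢ)².
  (2·δa)² = 38.4;  (2·δb)² = 4.84
δP = √(43.3) = 6.58 mm

6.58 mm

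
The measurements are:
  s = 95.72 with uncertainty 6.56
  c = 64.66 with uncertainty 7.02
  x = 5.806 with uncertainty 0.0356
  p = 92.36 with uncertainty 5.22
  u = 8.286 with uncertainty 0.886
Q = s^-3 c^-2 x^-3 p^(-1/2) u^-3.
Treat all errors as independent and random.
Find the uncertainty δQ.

1.12e-16

Q is a product of powers, so relative uncertainties combine in quadrature:
  (-3·δs/s)² = (-3×0.0685)² = 0.0423;  (-2·δc/c)² = (-2×0.109)² = 0.0471;  (-3·δx/x)² = (-3×0.00613)² = 0.000338;  (−½·δp/p)² = (-0.5×0.0565)² = 0.000799;  (-3·δu/u)² = (-3×0.107)² = 0.103
δQ/Q = √(0.193) = 0.440
Q = 2.549e-16, so δQ = 0.440 × 2.549e-16 = 1.12e-16.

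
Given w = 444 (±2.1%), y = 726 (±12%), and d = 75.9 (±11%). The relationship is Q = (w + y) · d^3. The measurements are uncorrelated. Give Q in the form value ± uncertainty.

(5.12 ± 1.73) × 10^8

Let u = w + y = 1170. δu = √(δw² + δy²) = √(86.9 + 7590) = 87.6, so δu/u = 0.0749.
Q is then a monomial in u, d:
δQ/Q = √((δu/u)² + (3·δd/d)²) = √(0.00561 + 0.109) = 0.338
Q = 5.12e+08, so δQ = 0.338 × 5.12e+08 = 1.73e+08.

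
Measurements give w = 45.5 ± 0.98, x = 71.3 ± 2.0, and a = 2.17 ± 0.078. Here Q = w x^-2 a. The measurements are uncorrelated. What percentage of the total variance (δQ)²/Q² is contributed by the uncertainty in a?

26.4%

(δQ/Q)² = (1·δw/w)² + (-2·δx/x)² + (1·δa/a)²
  w term: (1×0.0215)² = 0.000464
  x term: (-2×0.0281)² = 0.00315
  a term: (1×0.0359)² = 0.00129
Total = 0.00490. Share from a = 0.00129/0.00490 = 0.264.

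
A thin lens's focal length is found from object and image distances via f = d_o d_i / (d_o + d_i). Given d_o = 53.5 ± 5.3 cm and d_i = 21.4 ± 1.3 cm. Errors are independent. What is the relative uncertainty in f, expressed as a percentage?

∂f/∂d_o = (d_i/(d_o+d_i))² = 0.0816;  ∂f/∂d_i = (d_o/(d_o+d_i))² = 0.510
δf = √((∂f/∂d_o · δd_o)² + (∂f/∂d_i · δd_i)²) = √(0.187 + 0.440) = 0.792 cm
f = 15.3 cm, so δf/f = 0.792/15.3 = 0.0518.

5.18%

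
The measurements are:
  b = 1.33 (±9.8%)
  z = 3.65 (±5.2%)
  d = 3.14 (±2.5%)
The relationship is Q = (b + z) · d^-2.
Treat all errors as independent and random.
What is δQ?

0.0344

Let u = b + z = 4.98. δu = √(δb² + δz²) = √(0.0170 + 0.0360) = 0.230, so δu/u = 0.0462.
Q is then a monomial in u, d:
δQ/Q = √((δu/u)² + (-2·δd/d)²) = √(0.00214 + 0.00250) = 0.0681
Q = 0.505, so δQ = 0.0681 × 0.505 = 0.0344.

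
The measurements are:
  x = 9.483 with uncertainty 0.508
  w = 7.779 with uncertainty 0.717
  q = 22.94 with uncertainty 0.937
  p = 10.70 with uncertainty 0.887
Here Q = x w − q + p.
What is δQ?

Let h = x·w = 73.77. δh/h = √((1·δx/x)² + (1·δw/w)²) = √(0.00287 + 0.00850) = 0.107, so δh = 7.86.
Q = h − q + p: δQ = √(δh² + δq² + δp²) = √(61.8 + 0.878 + 0.787) = 7.97

7.97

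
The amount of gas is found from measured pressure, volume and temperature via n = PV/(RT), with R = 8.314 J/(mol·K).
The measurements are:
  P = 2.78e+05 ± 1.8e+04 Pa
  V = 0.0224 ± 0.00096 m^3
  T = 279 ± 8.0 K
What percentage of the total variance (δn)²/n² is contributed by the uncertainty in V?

26.8%

(δn/n)² = (1·δP/P)² + (1·δV/V)² + (-1·δT/T)²
  P term: (1×0.0647)² = 0.00419
  V term: (1×0.0429)² = 0.00184
  T term: (-1×0.0287)² = 0.000822
Total = 0.00685. Share from V = 0.00184/0.00685 = 0.268.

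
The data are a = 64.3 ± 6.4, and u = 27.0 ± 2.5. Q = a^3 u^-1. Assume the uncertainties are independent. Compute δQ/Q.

0.313

For a monomial Q ∝ a^3, u^-1, fractional errors add in quadrature:
  (3·δa/a)² = (3×0.0995)² = 0.0892;  (-1·δu/u)² = (-1×0.0926)² = 0.00857
δQ/Q = √(0.0977) = 0.313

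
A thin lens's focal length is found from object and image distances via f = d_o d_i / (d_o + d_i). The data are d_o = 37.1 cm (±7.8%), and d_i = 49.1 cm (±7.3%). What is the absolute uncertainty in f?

∂f/∂d_o = (d_i/(d_o+d_i))² = 0.324;  ∂f/∂d_i = (d_o/(d_o+d_i))² = 0.185
δf = √((∂f/∂d_o · δd_o)² + (∂f/∂d_i · δd_i)²) = √(0.882 + 0.441) = 1.15 cm

1.15 cm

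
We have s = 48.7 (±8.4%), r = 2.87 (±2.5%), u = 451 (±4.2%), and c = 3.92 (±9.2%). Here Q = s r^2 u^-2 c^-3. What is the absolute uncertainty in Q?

Q is a product of powers, so relative uncertainties combine in quadrature:
  (1·δs/s)² = (1×0.0840)² = 0.00706;  (2·δr/r)² = (2×0.0250)² = 0.00250;  (-2·δu/u)² = (-2×0.0420)² = 0.00706;  (-3·δc/c)² = (-3×0.0920)² = 0.0762
δQ/Q = √(0.0928) = 0.305
Q = 3.27e-05, so δQ = 0.305 × 3.27e-05 = 9.97e-06.

9.97e-06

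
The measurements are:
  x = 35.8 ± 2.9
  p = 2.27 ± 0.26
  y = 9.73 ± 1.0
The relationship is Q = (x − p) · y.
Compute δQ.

43.9

Let u = x − p = 33.5. δu = √(δx² + δp²) = √(8.41 + 0.0676) = 2.91, so δu/u = 0.0868.
Q is then a monomial in u, y:
δQ/Q = √((δu/u)² + (1·δy/y)²) = √(0.00754 + 0.0106) = 0.135
Q = 326, so δQ = 0.135 × 326 = 43.9.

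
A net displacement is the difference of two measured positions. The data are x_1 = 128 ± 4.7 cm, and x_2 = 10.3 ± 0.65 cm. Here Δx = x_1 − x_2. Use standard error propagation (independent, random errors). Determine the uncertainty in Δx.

4.74 cm

For a sum/difference, combine absolute errors in quadrature:
  (δx_1)² = 22.1;  (δx_2)² = 0.423
δΔx = √(22.5) = 4.74 cm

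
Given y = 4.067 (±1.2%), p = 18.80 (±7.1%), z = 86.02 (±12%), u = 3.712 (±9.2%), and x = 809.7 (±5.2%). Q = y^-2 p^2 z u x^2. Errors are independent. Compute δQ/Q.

For a monomial Q ∝ y^-2, p^2, z, u, x^2, fractional errors add in quadrature:
  (-2·δy/y)² = (-2×0.0120)² = 0.000576;  (2·δp/p)² = (2×0.0710)² = 0.0202;  (1·δz/z)² = (1×0.120)² = 0.0144;  (1·δu/u)² = (1×0.0920)² = 0.00846;  (2·δx/x)² = (2×0.0520)² = 0.0108
δQ/Q = √(0.0544) = 0.233

0.233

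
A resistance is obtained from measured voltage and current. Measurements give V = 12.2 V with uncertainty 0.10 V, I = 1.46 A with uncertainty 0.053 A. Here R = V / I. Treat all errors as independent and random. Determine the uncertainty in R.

Since R is a product/quotient, work with relative uncertainties:
  (1·δV/V)² = (1×0.00820)² = 6.72e-05;  (-1·δI/I)² = (-1×0.0363)² = 0.00132
δR/R = √(0.00138) = 0.0372
R = 8.36 Ω, so δR = 0.0372 × 8.36 = 0.311 Ω.

0.311 Ω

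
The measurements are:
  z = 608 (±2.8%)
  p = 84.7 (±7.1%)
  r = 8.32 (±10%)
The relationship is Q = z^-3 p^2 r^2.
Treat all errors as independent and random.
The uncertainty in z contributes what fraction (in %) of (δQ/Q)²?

10.5%

(δQ/Q)² = (-3·δz/z)² + (2·δp/p)² + (2·δr/r)²
  z term: (-3×0.0280)² = 0.00706
  p term: (2×0.0710)² = 0.0202
  r term: (2×0.100)² = 0.0400
Total = 0.0672. Share from z = 0.00706/0.0672 = 0.105.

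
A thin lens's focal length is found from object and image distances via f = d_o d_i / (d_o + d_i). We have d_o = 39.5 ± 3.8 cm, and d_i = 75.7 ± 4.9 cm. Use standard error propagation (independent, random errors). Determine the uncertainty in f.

1.74 cm

∂f/∂d_o = (d_i/(d_o+d_i))² = 0.432;  ∂f/∂d_i = (d_o/(d_o+d_i))² = 0.118
δf = √((∂f/∂d_o · δd_o)² + (∂f/∂d_i · δd_i)²) = √(2.69 + 0.332) = 1.74 cm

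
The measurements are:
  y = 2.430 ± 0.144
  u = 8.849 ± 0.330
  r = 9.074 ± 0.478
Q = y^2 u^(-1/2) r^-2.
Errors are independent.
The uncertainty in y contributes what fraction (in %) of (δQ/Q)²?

(δQ/Q)² = (2·δy/y)² + (−½·δu/u)² + (-2·δr/r)²
  y term: (2×0.0593)² = 0.0140
  u term: (-0.5×0.0373)² = 0.000348
  r term: (-2×0.0527)² = 0.0111
Total = 0.0255. Share from y = 0.0140/0.0255 = 0.551.

55.1%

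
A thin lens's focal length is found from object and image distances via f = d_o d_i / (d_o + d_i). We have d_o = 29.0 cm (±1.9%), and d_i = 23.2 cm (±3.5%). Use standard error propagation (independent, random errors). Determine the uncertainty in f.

0.273 cm

∂f/∂d_o = (d_i/(d_o+d_i))² = 0.198;  ∂f/∂d_i = (d_o/(d_o+d_i))² = 0.309
δf = √((∂f/∂d_o · δd_o)² + (∂f/∂d_i · δd_i)²) = √(0.0118 + 0.0628) = 0.273 cm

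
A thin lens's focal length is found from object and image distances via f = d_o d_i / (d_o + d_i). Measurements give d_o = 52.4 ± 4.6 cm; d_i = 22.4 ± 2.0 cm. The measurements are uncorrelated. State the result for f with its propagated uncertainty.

15.7 ± 1.06 cm

∂f/∂d_o = (d_i/(d_o+d_i))² = 0.0897;  ∂f/∂d_i = (d_o/(d_o+d_i))² = 0.491
δf = √((∂f/∂d_o · δd_o)² + (∂f/∂d_i · δd_i)²) = √(0.170 + 0.963) = 1.06 cm
f = 15.7 cm.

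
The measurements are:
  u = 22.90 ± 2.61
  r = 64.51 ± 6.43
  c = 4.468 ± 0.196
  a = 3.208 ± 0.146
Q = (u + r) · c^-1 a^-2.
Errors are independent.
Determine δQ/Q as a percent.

Let w = u + r = 87.41. δw = √(δu² + δr²) = √(6.81 + 41.3) = 6.94, so δw/w = 0.0794.
Q is then a monomial in w, c, a:
δQ/Q = √((δw/w)² + (-1·δc/c)² + (-2·δa/a)²) = √(0.00630 + 0.00192 + 0.00829) = 0.129

12.9%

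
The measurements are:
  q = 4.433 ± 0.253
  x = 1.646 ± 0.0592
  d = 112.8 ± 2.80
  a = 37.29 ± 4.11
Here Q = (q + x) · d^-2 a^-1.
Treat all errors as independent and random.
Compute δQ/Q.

Let u = q + x = 6.079. δu = √(δq² + δx²) = √(0.0640 + 0.00350) = 0.260, so δu/u = 0.0427.
Q is then a monomial in u, d, a:
δQ/Q = √((δu/u)² + (-2·δd/d)² + (-1·δa/a)²) = √(0.00183 + 0.00246 + 0.0121) = 0.128

0.128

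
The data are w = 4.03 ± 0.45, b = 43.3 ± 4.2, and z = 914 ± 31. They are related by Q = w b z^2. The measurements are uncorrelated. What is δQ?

Q is a product of powers, so relative uncertainties combine in quadrature:
  (1·δw/w)² = (1×0.112)² = 0.0125;  (1·δb/b)² = (1×0.0970)² = 0.00941;  (2·δz/z)² = (2×0.0339)² = 0.00460
δQ/Q = √(0.0265) = 0.163
Q = 1.46e+08, so δQ = 0.163 × 1.46e+08 = 2.37e+07.

2.37e+07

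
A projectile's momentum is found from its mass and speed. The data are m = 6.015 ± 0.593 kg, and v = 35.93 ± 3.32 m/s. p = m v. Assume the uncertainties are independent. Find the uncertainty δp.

29.2 kg·m/s

Products/powers → add relative errors in quadrature, weighted by exponent:
  (1·δm/m)² = (1×0.0986)² = 0.00972;  (1·δv/v)² = (1×0.0924)² = 0.00854
δp/p = √(0.0183) = 0.135
p = 216.1 kg·m/s, so δp = 0.135 × 216.1 = 29.2 kg·m/s.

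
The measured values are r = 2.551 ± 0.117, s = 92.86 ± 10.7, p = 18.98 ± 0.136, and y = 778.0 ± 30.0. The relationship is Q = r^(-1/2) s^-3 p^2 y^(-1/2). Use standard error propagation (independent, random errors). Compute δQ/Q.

0.347

Relative error in a monomial: (δQ/Q)² = Σ (nᵢ · δxᵢ/xᵢ)².
  (−½·δr/r)² = (-0.5×0.0459)² = 0.000526;  (-3·δs/s)² = (-3×0.115)² = 0.119;  (2·δp/p)² = (2×0.00717)² = 0.000205;  (−½·δy/y)² = (-0.5×0.0386)² = 0.000372
δQ/Q = √(0.121) = 0.347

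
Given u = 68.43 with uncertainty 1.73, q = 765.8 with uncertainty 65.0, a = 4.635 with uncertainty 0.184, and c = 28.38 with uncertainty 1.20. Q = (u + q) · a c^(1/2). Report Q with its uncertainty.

20600 ± 1850

Let w = u + q = 834.2. δw = √(δu² + δq²) = √(2.99 + 4220) = 65.0, so δw/w = 0.0779.
Q is then a monomial in w, a, c:
δQ/Q = √((δw/w)² + (1·δa/a)² + (½·δc/c)²) = √(0.00608 + 0.00158 + 0.000447) = 0.0900
Q = 20600, so δQ = 0.0900 × 20600 = 1850.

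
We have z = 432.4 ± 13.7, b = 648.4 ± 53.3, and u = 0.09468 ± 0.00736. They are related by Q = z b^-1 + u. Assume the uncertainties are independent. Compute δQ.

Let p = z·b^-1 = 0.6669. δp/p = √((1·δz/z)² + (-1·δb/b)²) = √(0.00100 + 0.00676) = 0.0881, so δp = 0.0587.
Q = p + u: δQ = √(δp² + δu²) = √(0.00345 + 5.42e-05) = 0.0592

0.0592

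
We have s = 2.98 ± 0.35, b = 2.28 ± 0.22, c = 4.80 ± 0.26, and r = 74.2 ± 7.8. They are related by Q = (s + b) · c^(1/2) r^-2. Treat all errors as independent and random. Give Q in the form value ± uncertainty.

0.00209 ± 0.000473

Let u = s + b = 5.26. δu = √(δs² + δb²) = √(0.122 + 0.0484) = 0.413, so δu/u = 0.0786.
Q is then a monomial in u, c, r:
δQ/Q = √((δu/u)² + (½·δc/c)² + (-2·δr/r)²) = √(0.00618 + 0.000734 + 0.0442) = 0.226
Q = 0.00209, so δQ = 0.226 × 0.00209 = 0.000473.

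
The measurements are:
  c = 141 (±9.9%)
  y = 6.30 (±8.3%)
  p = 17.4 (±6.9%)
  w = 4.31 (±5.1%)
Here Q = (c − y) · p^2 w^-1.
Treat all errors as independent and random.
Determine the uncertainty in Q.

Let u = c − y = 135. δu = √(δc² + δy²) = √(195 + 0.273) = 14.0, so δu/u = 0.104.
Q is then a monomial in u, p, w:
δQ/Q = √((δu/u)² + (2·δp/p)² + (-1·δw/w)²) = √(0.0108 + 0.0190 + 0.00260) = 0.180
Q = 9460, so δQ = 0.180 × 9460 = 1700.

1700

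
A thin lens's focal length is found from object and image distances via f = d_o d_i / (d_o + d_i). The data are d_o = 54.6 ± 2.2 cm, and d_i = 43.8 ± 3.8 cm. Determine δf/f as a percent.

∂f/∂d_o = (d_i/(d_o+d_i))² = 0.198;  ∂f/∂d_i = (d_o/(d_o+d_i))² = 0.308
δf = √((∂f/∂d_o · δd_o)² + (∂f/∂d_i · δd_i)²) = √(0.190 + 1.37) = 1.25 cm
f = 24.3 cm, so δf/f = 1.25/24.3 = 0.0514.

5.14%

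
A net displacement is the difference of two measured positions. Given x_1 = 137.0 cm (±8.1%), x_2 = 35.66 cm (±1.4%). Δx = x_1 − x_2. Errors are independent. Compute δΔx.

For a sum/difference, combine absolute errors in quadrature:
  (δx_1)² = 123;  (δx_2)² = 0.249
δΔx = √(123) = 11.1 cm

11.1 cm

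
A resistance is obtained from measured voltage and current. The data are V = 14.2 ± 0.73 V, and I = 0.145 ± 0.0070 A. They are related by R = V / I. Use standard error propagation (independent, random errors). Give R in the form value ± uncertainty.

Products/powers → add relative errors in quadrature, weighted by exponent:
  (1·δV/V)² = (1×0.0514)² = 0.00264;  (-1·δI/I)² = (-1×0.0483)² = 0.00233
δR/R = √(0.00497) = 0.0705
R = 97.9 Ω, so δR = 0.0705 × 97.9 = 6.91 Ω.

97.9 ± 6.91 Ω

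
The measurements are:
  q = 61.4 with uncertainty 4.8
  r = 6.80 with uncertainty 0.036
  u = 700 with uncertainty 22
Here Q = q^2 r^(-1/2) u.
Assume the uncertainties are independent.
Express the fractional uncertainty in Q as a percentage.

For a monomial Q ∝ q^2, r^(-1/2), u, fractional errors add in quadrature:
  (2·δq/q)² = (2×0.0782)² = 0.0244;  (−½·δr/r)² = (-0.5×0.00529)² = 7.01e-06;  (1·δu/u)² = (1×0.0314)² = 0.000988
δQ/Q = √(0.0254) = 0.160

16.0%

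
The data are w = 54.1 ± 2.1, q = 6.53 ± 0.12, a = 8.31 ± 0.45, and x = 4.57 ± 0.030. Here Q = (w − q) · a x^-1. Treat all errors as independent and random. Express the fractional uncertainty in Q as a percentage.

Let u = w − q = 47.6. δu = √(δw² + δq²) = √(4.41 + 0.0144) = 2.10, so δu/u = 0.0442.
Q is then a monomial in u, a, x:
δQ/Q = √((δu/u)² + (1·δa/a)² + (-1·δx/x)²) = √(0.00196 + 0.00293 + 4.31e-05) = 0.0702

7.02%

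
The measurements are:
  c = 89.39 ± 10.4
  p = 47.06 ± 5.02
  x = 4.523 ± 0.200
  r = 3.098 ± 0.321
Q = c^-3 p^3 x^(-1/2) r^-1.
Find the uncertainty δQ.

Since Q is a product/quotient, work with relative uncertainties:
  (-3·δc/c)² = (-3×0.116)² = 0.122;  (3·δp/p)² = (3×0.107)² = 0.102;  (−½·δx/x)² = (-0.5×0.0442)² = 0.000489;  (-1·δr/r)² = (-1×0.104)² = 0.0107
δQ/Q = √(0.235) = 0.485
Q = 0.02215, so δQ = 0.485 × 0.02215 = 0.0107.

0.0107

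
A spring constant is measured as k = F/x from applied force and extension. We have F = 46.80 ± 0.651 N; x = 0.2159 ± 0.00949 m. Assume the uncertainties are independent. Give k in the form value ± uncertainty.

Since k is a product/quotient, work with relative uncertainties:
  (1·δF/F)² = (1×0.0139)² = 0.000193;  (-1·δx/x)² = (-1×0.0440)² = 0.00193
δk/k = √(0.00213) = 0.0461
k = 216.8 N/m, so δk = 0.0461 × 216.8 = 9.99 N/m.

216.8 ± 9.99 N/m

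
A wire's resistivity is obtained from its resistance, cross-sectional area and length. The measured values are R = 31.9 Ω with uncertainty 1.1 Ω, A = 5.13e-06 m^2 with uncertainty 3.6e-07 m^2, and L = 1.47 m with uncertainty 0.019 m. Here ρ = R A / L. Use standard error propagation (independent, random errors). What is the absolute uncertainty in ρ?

Products/powers → add relative errors in quadrature, weighted by exponent:
  (1·δR/R)² = (1×0.0345)² = 0.00119;  (1·δA/A)² = (1×0.0702)² = 0.00492;  (-1·δL/L)² = (-1×0.0129)² = 0.000167
δρ/ρ = √(0.00628) = 0.0793
ρ = 0.000111 Ω·m, so δρ = 0.0793 × 0.000111 = 8.82e-06 Ω·m.

8.82e-06 Ω·m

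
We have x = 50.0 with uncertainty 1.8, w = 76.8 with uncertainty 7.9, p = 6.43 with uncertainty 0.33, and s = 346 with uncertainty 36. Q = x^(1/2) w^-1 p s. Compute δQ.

Since Q is a product/quotient, work with relative uncertainties:
  (½·δx/x)² = (0.5×0.0360)² = 0.000324;  (-1·δw/w)² = (-1×0.103)² = 0.0106;  (1·δp/p)² = (1×0.0513)² = 0.00263;  (1·δs/s)² = (1×0.104)² = 0.0108
δQ/Q = √(0.0244) = 0.156
Q = 205, so δQ = 0.156 × 205 = 32.0.

32.0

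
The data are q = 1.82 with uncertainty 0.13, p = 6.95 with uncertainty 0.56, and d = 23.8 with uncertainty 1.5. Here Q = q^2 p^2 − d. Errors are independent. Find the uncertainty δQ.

Let w = q^2·p^2 = 160. δw/w = √((2·δq/q)² + (2·δp/p)²) = √(0.0204 + 0.0260) = 0.215, so δw = 34.5.
Q = w − d: δQ = √(δw² + δd²) = √(1190 + 2.25) = 34.5

34.5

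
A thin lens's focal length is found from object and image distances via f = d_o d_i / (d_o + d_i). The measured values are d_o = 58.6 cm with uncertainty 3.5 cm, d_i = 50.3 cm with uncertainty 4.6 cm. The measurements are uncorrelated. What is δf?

1.53 cm

∂f/∂d_o = (d_i/(d_o+d_i))² = 0.213;  ∂f/∂d_i = (d_o/(d_o+d_i))² = 0.290
δf = √((∂f/∂d_o · δd_o)² + (∂f/∂d_i · δd_i)²) = √(0.558 + 1.77) = 1.53 cm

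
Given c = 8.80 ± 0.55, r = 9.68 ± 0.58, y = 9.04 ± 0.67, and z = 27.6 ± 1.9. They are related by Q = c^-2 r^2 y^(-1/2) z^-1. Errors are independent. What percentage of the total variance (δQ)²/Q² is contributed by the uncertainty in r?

(δQ/Q)² = (-2·δc/c)² + (2·δr/r)² + (−½·δy/y)² + (-1·δz/z)²
  c term: (-2×0.0625)² = 0.0156
  r term: (2×0.0599)² = 0.0144
  y term: (-0.5×0.0741)² = 0.00137
  z term: (-1×0.0688)² = 0.00474
Total = 0.0361. Share from r = 0.0144/0.0361 = 0.398.

39.8%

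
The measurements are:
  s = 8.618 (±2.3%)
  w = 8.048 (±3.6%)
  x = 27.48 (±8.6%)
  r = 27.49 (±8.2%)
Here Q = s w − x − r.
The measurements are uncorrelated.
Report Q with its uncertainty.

14.39 ± 4.41

Let p = s·w = 69.36. δp/p = √((1·δs/s)² + (1·δw/w)²) = √(0.000529 + 0.00130) = 0.0427, so δp = 2.96.
Q = p − x − r: δQ = √(δp² + δx² + δr²) = √(8.78 + 5.59 + 5.08) = 4.41
Q = 14.39.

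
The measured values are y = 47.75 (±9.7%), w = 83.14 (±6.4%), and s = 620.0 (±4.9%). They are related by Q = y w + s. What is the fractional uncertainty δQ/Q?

0.101

Let p = y·w = 3970. δp/p = √((1·δy/y)² + (1·δw/w)²) = √(0.00941 + 0.00410) = 0.116, so δp = 461.
Q = p + s: δQ = √(δp² + δs²) = √(2.13e+05 + 923) = 462
Q = 4590, so δQ/Q = 462/4590 = 0.101.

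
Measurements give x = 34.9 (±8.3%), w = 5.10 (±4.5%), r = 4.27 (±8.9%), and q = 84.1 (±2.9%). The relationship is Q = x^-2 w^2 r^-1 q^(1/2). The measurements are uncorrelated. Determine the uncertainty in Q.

0.00960

Each factor contributes (exponent × relative error)² to (δQ/Q)²:
  (-2·δx/x)² = (-2×0.0830)² = 0.0276;  (2·δw/w)² = (2×0.0450)² = 0.00810;  (-1·δr/r)² = (-1×0.0890)² = 0.00792;  (½·δq/q)² = (0.5×0.0290)² = 0.000210
δQ/Q = √(0.0438) = 0.209
Q = 0.0459, so δQ = 0.209 × 0.0459 = 0.00960.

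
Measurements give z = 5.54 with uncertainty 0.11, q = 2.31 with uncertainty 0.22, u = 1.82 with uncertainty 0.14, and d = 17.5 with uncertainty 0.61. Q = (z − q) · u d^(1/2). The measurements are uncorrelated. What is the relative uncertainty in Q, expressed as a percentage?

11.0%

Let w = z − q = 3.23. δw = √(δz² + δq²) = √(0.0121 + 0.0484) = 0.246, so δw/w = 0.0762.
Q is then a monomial in w, u, d:
δQ/Q = √((δw/w)² + (1·δu/u)² + (½·δd/d)²) = √(0.00580 + 0.00592 + 0.000304) = 0.110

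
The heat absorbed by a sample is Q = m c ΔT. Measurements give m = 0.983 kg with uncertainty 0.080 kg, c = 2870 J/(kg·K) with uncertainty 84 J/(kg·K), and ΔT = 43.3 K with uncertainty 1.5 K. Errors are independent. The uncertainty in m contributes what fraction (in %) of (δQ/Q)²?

(δQ/Q)² = (1·δm/m)² + (1·δc/c)² + (1·δΔT/ΔT)²
  m term: (1×0.0814)² = 0.00662
  c term: (1×0.0293)² = 0.000857
  ΔT term: (1×0.0346)² = 0.00120
Total = 0.00868. Share from m = 0.00662/0.00868 = 0.763.

76.3%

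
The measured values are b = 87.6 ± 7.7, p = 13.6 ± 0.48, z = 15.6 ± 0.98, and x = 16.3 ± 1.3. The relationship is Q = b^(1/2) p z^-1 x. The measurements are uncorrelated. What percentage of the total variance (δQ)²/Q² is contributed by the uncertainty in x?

(δQ/Q)² = (½·δb/b)² + (1·δp/p)² + (-1·δz/z)² + (1·δx/x)²
  b term: (0.5×0.0879)² = 0.00193
  p term: (1×0.0353)² = 0.00125
  z term: (-1×0.0628)² = 0.00395
  x term: (1×0.0798)² = 0.00636
Total = 0.0135. Share from x = 0.00636/0.0135 = 0.472.

47.2%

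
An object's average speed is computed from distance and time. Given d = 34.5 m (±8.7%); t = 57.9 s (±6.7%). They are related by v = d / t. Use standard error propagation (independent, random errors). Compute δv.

Products/powers → add relative errors in quadrature, weighted by exponent:
  (1·δd/d)² = (1×0.0870)² = 0.00757;  (-1·δt/t)² = (-1×0.0670)² = 0.00449
δv/v = √(0.0121) = 0.110
v = 0.596 m/s, so δv = 0.110 × 0.596 = 0.0654 m/s.

0.0654 m/s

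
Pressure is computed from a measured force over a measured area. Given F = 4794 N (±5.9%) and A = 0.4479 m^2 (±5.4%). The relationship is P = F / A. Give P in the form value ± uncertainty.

Relative error in a monomial: (δP/P)² = Σ (nᵢ · δxᵢ/xᵢ)².
  (1·δF/F)² = (1×0.0590)² = 0.00348;  (-1·δA/A)² = (-1×0.0540)² = 0.00292
δP/P = √(0.00640) = 0.0800
P = 10700 Pa, so δP = 0.0800 × 10700 = 856 Pa.

10700 ± 856 Pa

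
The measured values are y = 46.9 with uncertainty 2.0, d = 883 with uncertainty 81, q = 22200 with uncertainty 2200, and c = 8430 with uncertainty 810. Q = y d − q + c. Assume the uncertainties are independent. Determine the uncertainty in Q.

Let p = y·d = 41400. δp/p = √((1·δy/y)² + (1·δd/d)²) = √(0.00182 + 0.00841) = 0.101, so δp = 4190.
Q = p − q + c: δQ = √(δp² + δq² + δc²) = √(1.76e+07 + 4.84e+06 + 6.56e+05) = 4800

4800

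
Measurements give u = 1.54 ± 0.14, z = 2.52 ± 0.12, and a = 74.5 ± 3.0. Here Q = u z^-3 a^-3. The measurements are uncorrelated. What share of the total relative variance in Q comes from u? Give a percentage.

19.1%

(δQ/Q)² = (1·δu/u)² + (-3·δz/z)² + (-3·δa/a)²
  u term: (1×0.0909)² = 0.00826
  z term: (-3×0.0476)² = 0.0204
  a term: (-3×0.0403)² = 0.0146
Total = 0.0433. Share from u = 0.00826/0.0433 = 0.191.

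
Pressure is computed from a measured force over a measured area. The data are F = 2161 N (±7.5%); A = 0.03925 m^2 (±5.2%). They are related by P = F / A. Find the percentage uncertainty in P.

9.13%

For a monomial P ∝ F, A^-1, fractional errors add in quadrature:
  (1·δF/F)² = (1×0.0750)² = 0.00562;  (-1·δA/A)² = (-1×0.0520)² = 0.00270
δP/P = √(0.00833) = 0.0913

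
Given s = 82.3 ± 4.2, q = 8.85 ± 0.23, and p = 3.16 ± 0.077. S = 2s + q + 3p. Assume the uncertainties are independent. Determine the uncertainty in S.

Sums and differences: (δS)² = Σ (cᵢ δxᵢ)².
  (2·δs)² = 70.6;  (δq)² = 0.0529;  (3·δp)² = 0.0534
δS = √(70.7) = 8.41

8.41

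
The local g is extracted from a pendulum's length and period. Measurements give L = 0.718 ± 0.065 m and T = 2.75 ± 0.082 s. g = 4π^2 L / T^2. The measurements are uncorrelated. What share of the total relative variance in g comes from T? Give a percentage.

(δg/g)² = (1·δL/L)² + (-2·δT/T)²
  L term: (1×0.0905)² = 0.00820
  T term: (-2×0.0298)² = 0.00356
Total = 0.0118. Share from T = 0.00356/0.0118 = 0.303.

30.3%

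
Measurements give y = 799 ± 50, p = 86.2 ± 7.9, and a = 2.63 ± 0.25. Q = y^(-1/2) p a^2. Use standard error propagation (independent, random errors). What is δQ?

4.50

For a monomial Q ∝ y^(-1/2), p, a^2, fractional errors add in quadrature:
  (−½·δy/y)² = (-0.5×0.0626)² = 0.000979;  (1·δp/p)² = (1×0.0916)² = 0.00840;  (2·δa/a)² = (2×0.0951)² = 0.0361
δQ/Q = √(0.0455) = 0.213
Q = 21.1, so δQ = 0.213 × 21.1 = 4.50.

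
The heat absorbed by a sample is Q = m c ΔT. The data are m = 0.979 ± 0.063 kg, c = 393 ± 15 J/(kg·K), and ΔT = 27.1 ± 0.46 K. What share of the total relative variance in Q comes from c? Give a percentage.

24.8%

(δQ/Q)² = (1·δm/m)² + (1·δc/c)² + (1·δΔT/ΔT)²
  m term: (1×0.0644)² = 0.00414
  c term: (1×0.0382)² = 0.00146
  ΔT term: (1×0.0170)² = 0.000288
Total = 0.00589. Share from c = 0.00146/0.00589 = 0.248.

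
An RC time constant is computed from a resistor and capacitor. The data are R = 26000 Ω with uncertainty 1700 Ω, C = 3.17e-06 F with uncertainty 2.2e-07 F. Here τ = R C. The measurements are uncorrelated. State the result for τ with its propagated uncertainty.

0.0824 ± 0.00786 s

τ is a product of powers, so relative uncertainties combine in quadrature:
  (1·δR/R)² = (1×0.0654)² = 0.00428;  (1·δC/C)² = (1×0.0694)² = 0.00482
δτ/τ = √(0.00909) = 0.0953
τ = 0.0824 s, so δτ = 0.0953 × 0.0824 = 0.00786 s.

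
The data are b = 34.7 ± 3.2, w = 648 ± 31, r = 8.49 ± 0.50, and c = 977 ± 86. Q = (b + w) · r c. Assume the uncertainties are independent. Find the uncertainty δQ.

Let u = b + w = 683. δu = √(δb² + δw²) = √(10.2 + 961) = 31.2, so δu/u = 0.0456.
Q is then a monomial in u, r, c:
δQ/Q = √((δu/u)² + (1·δr/r)² + (1·δc/c)²) = √(0.00208 + 0.00347 + 0.00775) = 0.115
Q = 5.66e+06, so δQ = 0.115 × 5.66e+06 = 6.53e+05.

6.53e+05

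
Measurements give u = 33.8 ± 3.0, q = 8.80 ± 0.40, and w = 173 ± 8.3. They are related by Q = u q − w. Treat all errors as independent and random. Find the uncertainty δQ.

Let p = u·q = 297. δp/p = √((1·δu/u)² + (1·δq/q)²) = √(0.00788 + 0.00207) = 0.0997, so δp = 29.7.
Q = p − w: δQ = √(δp² + δw²) = √(880 + 68.9) = 30.8

30.8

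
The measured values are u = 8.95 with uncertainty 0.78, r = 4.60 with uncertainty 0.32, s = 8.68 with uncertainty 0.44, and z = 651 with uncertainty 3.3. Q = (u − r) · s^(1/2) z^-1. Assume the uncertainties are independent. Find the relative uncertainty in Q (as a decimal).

0.196

Let w = u − r = 4.35. δw = √(δu² + δr²) = √(0.608 + 0.102) = 0.843, so δw/w = 0.194.
Q is then a monomial in w, s, z:
δQ/Q = √((δw/w)² + (½·δs/s)² + (-1·δz/z)²) = √(0.0376 + 0.000642 + 2.57e-05) = 0.196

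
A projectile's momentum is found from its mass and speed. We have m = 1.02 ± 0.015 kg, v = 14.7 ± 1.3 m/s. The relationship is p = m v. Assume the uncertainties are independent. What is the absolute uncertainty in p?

1.34 kg·m/s

Relative error in a monomial: (δp/p)² = Σ (nᵢ · δxᵢ/xᵢ)².
  (1·δm/m)² = (1×0.0147)² = 0.000216;  (1·δv/v)² = (1×0.0884)² = 0.00782
δp/p = √(0.00804) = 0.0896
p = 15.0 kg·m/s, so δp = 0.0896 × 15.0 = 1.34 kg·m/s.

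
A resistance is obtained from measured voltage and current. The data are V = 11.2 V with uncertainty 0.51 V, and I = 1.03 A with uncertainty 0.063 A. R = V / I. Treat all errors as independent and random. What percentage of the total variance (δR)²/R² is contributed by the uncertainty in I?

(δR/R)² = (1·δV/V)² + (-1·δI/I)²
  V term: (1×0.0455)² = 0.00207
  I term: (-1×0.0612)² = 0.00374
Total = 0.00581. Share from I = 0.00374/0.00581 = 0.643.

64.3%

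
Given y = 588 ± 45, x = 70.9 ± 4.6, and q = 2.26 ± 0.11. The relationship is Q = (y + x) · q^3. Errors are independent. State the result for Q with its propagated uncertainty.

Let u = y + x = 659. δu = √(δy² + δx²) = √(2020 + 21.2) = 45.2, so δu/u = 0.0687.
Q is then a monomial in u, q:
δQ/Q = √((δu/u)² + (3·δq/q)²) = √(0.00471 + 0.0213) = 0.161
Q = 7610, so δQ = 0.161 × 7610 = 1230.

7610 ± 1230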